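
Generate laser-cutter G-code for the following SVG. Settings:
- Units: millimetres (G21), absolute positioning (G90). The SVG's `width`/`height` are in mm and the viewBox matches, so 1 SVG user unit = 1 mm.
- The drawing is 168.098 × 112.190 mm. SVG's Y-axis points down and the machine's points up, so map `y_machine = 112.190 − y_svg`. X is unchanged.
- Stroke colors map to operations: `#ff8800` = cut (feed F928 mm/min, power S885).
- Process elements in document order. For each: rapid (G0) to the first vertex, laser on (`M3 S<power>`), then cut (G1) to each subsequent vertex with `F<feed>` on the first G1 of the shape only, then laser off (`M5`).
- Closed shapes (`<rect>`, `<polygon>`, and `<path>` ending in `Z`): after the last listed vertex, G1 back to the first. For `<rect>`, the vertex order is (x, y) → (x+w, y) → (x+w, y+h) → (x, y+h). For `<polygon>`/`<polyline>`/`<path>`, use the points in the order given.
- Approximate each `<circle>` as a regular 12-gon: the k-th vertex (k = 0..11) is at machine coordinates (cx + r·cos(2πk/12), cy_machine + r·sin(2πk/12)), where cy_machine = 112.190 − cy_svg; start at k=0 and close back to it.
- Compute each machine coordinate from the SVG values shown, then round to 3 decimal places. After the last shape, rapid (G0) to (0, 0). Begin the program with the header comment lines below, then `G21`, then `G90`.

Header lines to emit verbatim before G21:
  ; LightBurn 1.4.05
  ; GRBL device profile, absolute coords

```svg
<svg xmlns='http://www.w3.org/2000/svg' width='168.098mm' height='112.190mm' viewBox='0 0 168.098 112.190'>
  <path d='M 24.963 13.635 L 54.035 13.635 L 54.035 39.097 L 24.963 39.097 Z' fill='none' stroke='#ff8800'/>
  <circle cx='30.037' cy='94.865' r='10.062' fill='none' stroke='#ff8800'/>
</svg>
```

viewBox `0 0 168.098 112.190` with mm width/height → 1 unit = 1 mm. Flip: y_m = 112.190 − y_svg.

**Shape 1** — `<path>` rectangle, stroke `#ff8800` → cut (S885, F928). Machine vertices: (24.963,98.555) → (54.035,98.555) → (54.035,73.093) → (24.963,73.093) → (24.963,98.555). Closed: final G1 returns to the first vertex.

**Shape 2** — `<circle>` circle, stroke `#ff8800` → cut (S885, F928). Machine vertices: (40.099,17.325) → (38.751,22.356) → (35.068,26.039) → (30.037,27.387) → (25.006,26.039) → (21.323,22.356) → (19.975,17.325) → (21.323,12.294) → (25.006,8.611) → (30.037,7.263) → (35.068,8.611) → (38.751,12.294) → (40.099,17.325). Closed: final G1 returns to the first vertex.

; LightBurn 1.4.05
; GRBL device profile, absolute coords
G21
G90
G0 X24.963 Y98.555
M3 S885
G1 X54.035 Y98.555 F928
G1 X54.035 Y73.093
G1 X24.963 Y73.093
G1 X24.963 Y98.555
M5
G0 X40.099 Y17.325
M3 S885
G1 X38.751 Y22.356 F928
G1 X35.068 Y26.039
G1 X30.037 Y27.387
G1 X25.006 Y26.039
G1 X21.323 Y22.356
G1 X19.975 Y17.325
G1 X21.323 Y12.294
G1 X25.006 Y8.611
G1 X30.037 Y7.263
G1 X35.068 Y8.611
G1 X38.751 Y12.294
G1 X40.099 Y17.325
M5
G0 X0.000 Y0.000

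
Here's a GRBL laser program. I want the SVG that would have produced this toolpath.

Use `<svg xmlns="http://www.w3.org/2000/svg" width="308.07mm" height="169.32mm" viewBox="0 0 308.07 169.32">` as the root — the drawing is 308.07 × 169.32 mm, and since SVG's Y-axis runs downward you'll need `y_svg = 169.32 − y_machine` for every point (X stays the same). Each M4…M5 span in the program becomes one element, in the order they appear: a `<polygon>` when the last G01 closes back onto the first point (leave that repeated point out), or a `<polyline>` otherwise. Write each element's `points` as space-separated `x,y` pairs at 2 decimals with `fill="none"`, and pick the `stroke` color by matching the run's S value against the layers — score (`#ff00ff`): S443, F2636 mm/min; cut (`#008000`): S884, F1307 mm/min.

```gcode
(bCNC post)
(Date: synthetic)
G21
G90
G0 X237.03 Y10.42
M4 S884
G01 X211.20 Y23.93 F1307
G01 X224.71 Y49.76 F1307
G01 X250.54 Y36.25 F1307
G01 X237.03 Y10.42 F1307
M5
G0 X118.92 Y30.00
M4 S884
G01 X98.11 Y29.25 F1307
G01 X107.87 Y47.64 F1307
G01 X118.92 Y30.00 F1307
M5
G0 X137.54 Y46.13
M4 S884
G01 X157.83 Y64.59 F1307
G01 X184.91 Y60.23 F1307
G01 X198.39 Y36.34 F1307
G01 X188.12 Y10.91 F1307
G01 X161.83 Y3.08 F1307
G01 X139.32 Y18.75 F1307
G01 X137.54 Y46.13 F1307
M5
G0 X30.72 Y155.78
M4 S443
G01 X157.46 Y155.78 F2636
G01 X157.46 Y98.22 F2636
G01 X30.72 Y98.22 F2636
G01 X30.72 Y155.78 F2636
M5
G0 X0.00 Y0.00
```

y_svg = 169.32 − y_m.

[1] S884→`#008000` (cut); closed run; points: 237.03,158.90 211.20,145.39 224.71,119.56 250.54,133.07

[2] S884→`#008000` (cut); closed run; points: 118.92,139.32 98.11,140.07 107.87,121.68

[3] S884→`#008000` (cut); closed run; points: 137.54,123.19 157.83,104.73 184.91,109.09 198.39,132.98 188.12,158.41 161.83,166.24 139.32,150.57

[4] S443→`#ff00ff` (score); closed run; points: 30.72,13.54 157.46,13.54 157.46,71.10 30.72,71.10

<svg xmlns="http://www.w3.org/2000/svg" width="308.07mm" height="169.32mm" viewBox="0 0 308.07 169.32">
  <polygon points="237.03,158.90 211.20,145.39 224.71,119.56 250.54,133.07" fill="none" stroke="#008000"/>
  <polygon points="118.92,139.32 98.11,140.07 107.87,121.68" fill="none" stroke="#008000"/>
  <polygon points="137.54,123.19 157.83,104.73 184.91,109.09 198.39,132.98 188.12,158.41 161.83,166.24 139.32,150.57" fill="none" stroke="#008000"/>
  <polygon points="30.72,13.54 157.46,13.54 157.46,71.10 30.72,71.10" fill="none" stroke="#ff00ff"/>
</svg>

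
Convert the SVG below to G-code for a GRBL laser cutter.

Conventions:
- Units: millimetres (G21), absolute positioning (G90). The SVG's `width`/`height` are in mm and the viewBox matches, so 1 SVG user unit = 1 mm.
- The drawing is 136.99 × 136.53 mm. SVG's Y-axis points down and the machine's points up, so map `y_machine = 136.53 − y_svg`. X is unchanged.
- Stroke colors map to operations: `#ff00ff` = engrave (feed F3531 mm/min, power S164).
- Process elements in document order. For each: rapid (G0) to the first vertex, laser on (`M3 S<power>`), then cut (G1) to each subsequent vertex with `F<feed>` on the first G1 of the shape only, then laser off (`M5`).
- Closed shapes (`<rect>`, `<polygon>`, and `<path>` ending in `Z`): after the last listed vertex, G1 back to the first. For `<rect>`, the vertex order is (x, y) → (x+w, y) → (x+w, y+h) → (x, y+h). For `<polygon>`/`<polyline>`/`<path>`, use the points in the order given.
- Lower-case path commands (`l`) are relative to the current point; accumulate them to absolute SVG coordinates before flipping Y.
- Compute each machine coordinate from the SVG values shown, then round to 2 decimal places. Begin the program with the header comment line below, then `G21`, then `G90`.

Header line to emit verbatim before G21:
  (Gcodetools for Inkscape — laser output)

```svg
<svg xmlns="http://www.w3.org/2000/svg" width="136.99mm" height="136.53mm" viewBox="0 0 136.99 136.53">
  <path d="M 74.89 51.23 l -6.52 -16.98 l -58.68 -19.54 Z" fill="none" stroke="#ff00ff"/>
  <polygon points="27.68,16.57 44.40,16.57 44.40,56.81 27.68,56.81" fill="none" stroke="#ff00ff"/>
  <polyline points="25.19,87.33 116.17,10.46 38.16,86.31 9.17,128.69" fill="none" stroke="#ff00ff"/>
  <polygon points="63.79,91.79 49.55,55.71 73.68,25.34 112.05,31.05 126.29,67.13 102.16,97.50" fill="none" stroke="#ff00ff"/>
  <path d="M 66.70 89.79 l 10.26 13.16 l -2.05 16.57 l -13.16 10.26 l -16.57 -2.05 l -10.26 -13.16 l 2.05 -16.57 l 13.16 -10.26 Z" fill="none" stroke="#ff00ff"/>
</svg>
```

1 u = 1 mm; y_m = 136.53 − y.

[1] `<path>` closed polygon, #ff00ff→engrave S164 F3531: (74.89,85.30) → (68.37,102.28) → (9.69,121.82) → (74.89,85.30) (closed)

[2] `<polygon>` rectangle, #ff00ff→engrave S164 F3531: (27.68,119.96) → (44.40,119.96) → (44.40,79.72) → (27.68,79.72) → (27.68,119.96) (closed)

[3] `<polyline>` open polyline, #ff00ff→engrave S164 F3531: (25.19,49.20) → (116.17,126.07) → (38.16,50.22) → (9.17,7.84)

[4] `<polygon>` regular polygon, #ff00ff→engrave S164 F3531: (63.79,44.74) → (49.55,80.82) → (73.68,111.19) → (112.05,105.48) → (126.29,69.40) → (102.16,39.03) → (63.79,44.74) (closed)

[5] `<path>` regular polygon, #ff00ff→engrave S164 F3531: (66.70,46.74) → (76.96,33.58) → (74.91,17.01) → (61.75,6.75) → (45.18,8.80) → (34.92,21.96) → (36.97,38.53) → (50.13,48.79) → (66.70,46.74) (closed)

(Gcodetools for Inkscape — laser output)
G21
G90
G0 X74.89 Y85.30
M3 S164
G1 X68.37 Y102.28 F3531
G1 X9.69 Y121.82
G1 X74.89 Y85.30
M5
G0 X27.68 Y119.96
M3 S164
G1 X44.40 Y119.96 F3531
G1 X44.40 Y79.72
G1 X27.68 Y79.72
G1 X27.68 Y119.96
M5
G0 X25.19 Y49.20
M3 S164
G1 X116.17 Y126.07 F3531
G1 X38.16 Y50.22
G1 X9.17 Y7.84
M5
G0 X63.79 Y44.74
M3 S164
G1 X49.55 Y80.82 F3531
G1 X73.68 Y111.19
G1 X112.05 Y105.48
G1 X126.29 Y69.40
G1 X102.16 Y39.03
G1 X63.79 Y44.74
M5
G0 X66.70 Y46.74
M3 S164
G1 X76.96 Y33.58 F3531
G1 X74.91 Y17.01
G1 X61.75 Y6.75
G1 X45.18 Y8.80
G1 X34.92 Y21.96
G1 X36.97 Y38.53
G1 X50.13 Y48.79
G1 X66.70 Y46.74
M5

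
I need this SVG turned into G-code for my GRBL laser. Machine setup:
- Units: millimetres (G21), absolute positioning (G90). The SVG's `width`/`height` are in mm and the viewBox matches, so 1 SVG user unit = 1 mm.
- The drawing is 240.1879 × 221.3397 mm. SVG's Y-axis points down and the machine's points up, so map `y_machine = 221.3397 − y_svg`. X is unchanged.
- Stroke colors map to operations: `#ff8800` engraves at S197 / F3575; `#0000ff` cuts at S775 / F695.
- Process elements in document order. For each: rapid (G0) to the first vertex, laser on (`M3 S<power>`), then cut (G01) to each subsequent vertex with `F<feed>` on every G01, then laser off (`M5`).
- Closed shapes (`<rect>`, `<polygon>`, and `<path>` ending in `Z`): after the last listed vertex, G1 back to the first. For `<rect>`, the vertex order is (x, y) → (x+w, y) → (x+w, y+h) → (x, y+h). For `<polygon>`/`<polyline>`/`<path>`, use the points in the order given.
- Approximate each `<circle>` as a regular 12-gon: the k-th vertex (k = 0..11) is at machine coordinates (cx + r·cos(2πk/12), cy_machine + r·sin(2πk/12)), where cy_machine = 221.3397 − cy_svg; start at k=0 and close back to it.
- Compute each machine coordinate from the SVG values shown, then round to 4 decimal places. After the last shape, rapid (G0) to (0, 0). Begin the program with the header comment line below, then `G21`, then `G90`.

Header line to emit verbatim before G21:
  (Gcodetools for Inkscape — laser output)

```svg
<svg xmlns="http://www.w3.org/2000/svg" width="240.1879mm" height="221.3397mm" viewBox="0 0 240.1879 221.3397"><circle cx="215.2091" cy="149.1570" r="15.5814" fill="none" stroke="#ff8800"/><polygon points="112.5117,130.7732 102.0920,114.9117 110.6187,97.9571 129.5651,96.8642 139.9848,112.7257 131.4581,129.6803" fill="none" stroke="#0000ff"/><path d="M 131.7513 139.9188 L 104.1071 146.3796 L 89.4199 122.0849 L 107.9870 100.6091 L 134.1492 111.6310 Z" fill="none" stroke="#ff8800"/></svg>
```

(Gcodetools for Inkscape — laser output)
G21
G90
G0 X230.7905 Y72.1827
M3 S197
G01 X228.7030 Y79.9734 F3575
G01 X222.9998 Y85.6766 F3575
G01 X215.2091 Y87.7641 F3575
G01 X207.4184 Y85.6766 F3575
G01 X201.7152 Y79.9734 F3575
G01 X199.6277 Y72.1827 F3575
G01 X201.7152 Y64.3920 F3575
G01 X207.4184 Y58.6888 F3575
G01 X215.2091 Y56.6013 F3575
G01 X222.9998 Y58.6888 F3575
G01 X228.7030 Y64.3920 F3575
G01 X230.7905 Y72.1827 F3575
M5
G0 X112.5117 Y90.5665
M3 S775
G01 X102.0920 Y106.4280 F695
G01 X110.6187 Y123.3826 F695
G01 X129.5651 Y124.4755 F695
G01 X139.9848 Y108.6140 F695
G01 X131.4581 Y91.6594 F695
G01 X112.5117 Y90.5665 F695
M5
G0 X131.7513 Y81.4209
M3 S197
G01 X104.1071 Y74.9601 F3575
G01 X89.4199 Y99.2548 F3575
G01 X107.9870 Y120.7306 F3575
G01 X134.1492 Y109.7087 F3575
G01 X131.7513 Y81.4209 F3575
M5
G0 X0.0000 Y0.0000

1 u = 1 mm; y_m = 221.3397 − y.

[1] `<circle>` circle, #ff8800→engrave S197 F3575: (230.7905,72.1827) → (228.7030,79.9734) → (222.9998,85.6766) → (215.2091,87.7641) → (207.4184,85.6766) → (201.7152,79.9734) → (199.6277,72.1827) → (201.7152,64.3920) → (207.4184,58.6888) → (215.2091,56.6013) → (222.9998,58.6888) → (228.7030,64.3920) → (230.7905,72.1827) (closed)

[2] `<polygon>` regular polygon, #0000ff→cut S775 F695: (112.5117,90.5665) → (102.0920,106.4280) → (110.6187,123.3826) → (129.5651,124.4755) → (139.9848,108.6140) → (131.4581,91.6594) → (112.5117,90.5665) (closed)

[3] `<path>` regular polygon, #ff8800→engrave S197 F3575: (131.7513,81.4209) → (104.1071,74.9601) → (89.4199,99.2548) → (107.9870,120.7306) → (134.1492,109.7087) → (131.7513,81.4209) (closed)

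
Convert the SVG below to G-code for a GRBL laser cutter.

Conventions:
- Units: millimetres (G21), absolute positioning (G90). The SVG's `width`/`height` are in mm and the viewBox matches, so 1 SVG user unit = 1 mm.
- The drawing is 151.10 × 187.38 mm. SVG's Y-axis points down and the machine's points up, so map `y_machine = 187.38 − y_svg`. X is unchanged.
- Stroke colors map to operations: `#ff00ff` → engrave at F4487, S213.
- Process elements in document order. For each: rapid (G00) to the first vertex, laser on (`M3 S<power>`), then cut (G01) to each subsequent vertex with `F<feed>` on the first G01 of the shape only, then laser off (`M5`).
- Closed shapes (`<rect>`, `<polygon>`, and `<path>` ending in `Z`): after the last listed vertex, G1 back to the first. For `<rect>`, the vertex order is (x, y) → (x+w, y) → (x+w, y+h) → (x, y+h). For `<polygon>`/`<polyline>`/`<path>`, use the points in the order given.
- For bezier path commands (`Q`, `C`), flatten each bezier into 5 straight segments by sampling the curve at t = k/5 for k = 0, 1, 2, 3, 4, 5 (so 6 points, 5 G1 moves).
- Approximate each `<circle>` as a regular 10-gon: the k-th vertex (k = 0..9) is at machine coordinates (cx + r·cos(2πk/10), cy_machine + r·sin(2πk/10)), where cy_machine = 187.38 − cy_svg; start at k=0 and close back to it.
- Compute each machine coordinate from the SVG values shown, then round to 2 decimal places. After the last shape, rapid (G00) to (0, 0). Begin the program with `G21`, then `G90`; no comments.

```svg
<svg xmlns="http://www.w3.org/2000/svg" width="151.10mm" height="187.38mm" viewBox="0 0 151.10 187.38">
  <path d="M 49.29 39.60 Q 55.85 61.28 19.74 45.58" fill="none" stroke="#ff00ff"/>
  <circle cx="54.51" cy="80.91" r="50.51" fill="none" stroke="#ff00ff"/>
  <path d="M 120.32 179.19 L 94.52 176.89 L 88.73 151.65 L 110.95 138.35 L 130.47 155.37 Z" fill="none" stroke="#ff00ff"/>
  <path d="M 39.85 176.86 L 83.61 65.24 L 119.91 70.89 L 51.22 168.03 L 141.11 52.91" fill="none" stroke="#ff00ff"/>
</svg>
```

G21
G90
G00 X49.29 Y147.78
M3 S213
G01 X50.21 Y140.60 F4487
G01 X47.71 Y136.42
G01 X41.80 Y135.22
G01 X32.48 Y137.02
G01 X19.74 Y141.80
M5
G00 X105.02 Y106.47
M3 S213
G01 X95.37 Y136.16 F4487
G01 X70.12 Y154.51
G01 X38.90 Y154.51
G01 X13.65 Y136.16
G01 X4.00 Y106.47
G01 X13.65 Y76.78
G01 X38.90 Y58.43
G01 X70.12 Y58.43
G01 X95.37 Y76.78
G01 X105.02 Y106.47
M5
G00 X120.32 Y8.19
M3 S213
G01 X94.52 Y10.49 F4487
G01 X88.73 Y35.73
G01 X110.95 Y49.03
G01 X130.47 Y32.01
G01 X120.32 Y8.19
M5
G00 X39.85 Y10.52
M3 S213
G01 X83.61 Y122.14 F4487
G01 X119.91 Y116.49
G01 X51.22 Y19.35
G01 X141.11 Y134.47
M5
G00 X0.00 Y0.00

Since the viewBox matches the mm dimensions, user units are millimetres directly. The only transform is the Y-flip y_m = 187.38 − y_svg.

Shape 1 is a quadratic bezier drawn with `<path>`. Its stroke #ff00ff means engrave at S213, F4487. After flipping Y the toolpath is (49.29,147.78) → (50.21,140.60) → (47.71,136.42) → (41.80,135.22) → (32.48,137.02) → (19.74,141.80).

Shape 2 is a circle drawn with `<circle>`. Its stroke #ff00ff means engrave at S213, F4487. After flipping Y the toolpath is (105.02,106.47) → (95.37,136.16) → (70.12,154.51) → (38.90,154.51) → (13.65,136.16) → (4.00,106.47) → (13.65,76.78) → (38.90,58.43) → (70.12,58.43) → (95.37,76.78) → (105.02,106.47), returning to the start.

Shape 3 is a regular polygon drawn with `<path>`. Its stroke #ff00ff means engrave at S213, F4487. After flipping Y the toolpath is (120.32,8.19) → (94.52,10.49) → (88.73,35.73) → (110.95,49.03) → (130.47,32.01) → (120.32,8.19), returning to the start.

Shape 4 is a open polyline drawn with `<path>`. Its stroke #ff00ff means engrave at S213, F4487. After flipping Y the toolpath is (39.85,10.52) → (83.61,122.14) → (119.91,116.49) → (51.22,19.35) → (141.11,134.47).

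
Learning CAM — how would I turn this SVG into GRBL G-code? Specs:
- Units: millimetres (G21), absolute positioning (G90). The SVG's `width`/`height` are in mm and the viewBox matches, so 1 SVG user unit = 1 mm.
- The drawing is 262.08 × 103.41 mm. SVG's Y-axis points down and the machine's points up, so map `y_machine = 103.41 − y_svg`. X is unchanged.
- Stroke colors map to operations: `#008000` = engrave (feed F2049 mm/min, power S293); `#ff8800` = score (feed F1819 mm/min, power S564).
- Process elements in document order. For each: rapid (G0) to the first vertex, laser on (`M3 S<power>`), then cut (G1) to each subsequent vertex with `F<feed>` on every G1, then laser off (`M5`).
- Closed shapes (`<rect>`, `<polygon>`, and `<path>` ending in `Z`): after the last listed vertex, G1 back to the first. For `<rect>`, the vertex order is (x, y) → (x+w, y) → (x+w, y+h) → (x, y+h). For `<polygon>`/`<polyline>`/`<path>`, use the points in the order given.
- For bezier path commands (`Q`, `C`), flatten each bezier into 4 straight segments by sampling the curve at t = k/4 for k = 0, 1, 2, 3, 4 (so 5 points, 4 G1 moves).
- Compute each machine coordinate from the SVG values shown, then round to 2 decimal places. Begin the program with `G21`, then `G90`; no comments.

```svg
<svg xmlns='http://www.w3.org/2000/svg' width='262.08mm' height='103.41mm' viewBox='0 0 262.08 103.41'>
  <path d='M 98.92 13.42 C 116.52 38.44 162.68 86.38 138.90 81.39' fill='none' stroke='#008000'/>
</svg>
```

Since the viewBox matches the mm dimensions, user units are millimetres directly. The only transform is the Y-flip y_m = 103.41 − y_svg.

Shape 1 is a cubic bezier drawn with `<path>`. Its stroke #008000 means engrave at S293, F2049. After flipping Y the toolpath is (98.92,89.99) → (115.94,68.11) → (134.43,44.75) → (145.16,27.02) → (138.90,22.02).

G21
G90
G0 X98.92 Y89.99
M3 S293
G1 X115.94 Y68.11 F2049
G1 X134.43 Y44.75 F2049
G1 X145.16 Y27.02 F2049
G1 X138.90 Y22.02 F2049
M5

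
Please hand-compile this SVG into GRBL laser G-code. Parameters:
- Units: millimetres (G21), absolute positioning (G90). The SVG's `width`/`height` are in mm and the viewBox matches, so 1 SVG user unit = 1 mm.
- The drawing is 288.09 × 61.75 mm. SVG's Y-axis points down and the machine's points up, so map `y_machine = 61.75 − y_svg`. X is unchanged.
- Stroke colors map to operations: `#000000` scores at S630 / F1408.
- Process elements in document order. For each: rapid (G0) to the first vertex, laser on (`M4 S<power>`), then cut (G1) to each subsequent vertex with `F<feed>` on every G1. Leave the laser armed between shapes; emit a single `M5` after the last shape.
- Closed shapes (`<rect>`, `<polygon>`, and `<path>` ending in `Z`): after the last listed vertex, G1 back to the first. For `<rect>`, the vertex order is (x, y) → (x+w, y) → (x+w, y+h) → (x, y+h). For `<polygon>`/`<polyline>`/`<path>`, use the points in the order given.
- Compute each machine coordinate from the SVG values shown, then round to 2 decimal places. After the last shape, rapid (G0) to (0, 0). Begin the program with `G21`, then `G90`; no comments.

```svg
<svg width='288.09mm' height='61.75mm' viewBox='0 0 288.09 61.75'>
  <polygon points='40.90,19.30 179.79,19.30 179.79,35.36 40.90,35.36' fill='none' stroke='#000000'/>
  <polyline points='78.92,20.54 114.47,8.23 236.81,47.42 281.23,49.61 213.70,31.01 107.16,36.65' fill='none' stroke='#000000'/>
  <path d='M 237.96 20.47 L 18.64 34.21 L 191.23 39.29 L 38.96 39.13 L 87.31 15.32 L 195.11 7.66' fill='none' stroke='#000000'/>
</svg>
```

viewBox `0 0 288.09 61.75` with mm width/height → 1 unit = 1 mm. Flip: y_m = 61.75 − y_svg.

**Shape 1** — `<polygon>` rectangle, stroke `#000000` → score (S630, F1408). Machine vertices: (40.90,42.45) → (179.79,42.45) → (179.79,26.39) → (40.90,26.39) → (40.90,42.45). Closed: final G1 returns to the first vertex.

**Shape 2** — `<polyline>` open polyline, stroke `#000000` → score (S630, F1408). Machine vertices: (78.92,41.21) → (114.47,53.52) → (236.81,14.33) → (281.23,12.14) → (213.70,30.74) → (107.16,25.10). Open path.

**Shape 3** — `<path>` open polyline, stroke `#000000` → score (S630, F1408). Machine vertices: (237.96,41.28) → (18.64,27.54) → (191.23,22.46) → (38.96,22.62) → (87.31,46.43) → (195.11,54.09). Open path.

G21
G90
G0 X40.90 Y42.45
M4 S630
G1 X179.79 Y42.45 F1408
G1 X179.79 Y26.39 F1408
G1 X40.90 Y26.39 F1408
G1 X40.90 Y42.45 F1408
G0 X78.92 Y41.21
M4 S630
G1 X114.47 Y53.52 F1408
G1 X236.81 Y14.33 F1408
G1 X281.23 Y12.14 F1408
G1 X213.70 Y30.74 F1408
G1 X107.16 Y25.10 F1408
G0 X237.96 Y41.28
M4 S630
G1 X18.64 Y27.54 F1408
G1 X191.23 Y22.46 F1408
G1 X38.96 Y22.62 F1408
G1 X87.31 Y46.43 F1408
G1 X195.11 Y54.09 F1408
M5
G0 X0.00 Y0.00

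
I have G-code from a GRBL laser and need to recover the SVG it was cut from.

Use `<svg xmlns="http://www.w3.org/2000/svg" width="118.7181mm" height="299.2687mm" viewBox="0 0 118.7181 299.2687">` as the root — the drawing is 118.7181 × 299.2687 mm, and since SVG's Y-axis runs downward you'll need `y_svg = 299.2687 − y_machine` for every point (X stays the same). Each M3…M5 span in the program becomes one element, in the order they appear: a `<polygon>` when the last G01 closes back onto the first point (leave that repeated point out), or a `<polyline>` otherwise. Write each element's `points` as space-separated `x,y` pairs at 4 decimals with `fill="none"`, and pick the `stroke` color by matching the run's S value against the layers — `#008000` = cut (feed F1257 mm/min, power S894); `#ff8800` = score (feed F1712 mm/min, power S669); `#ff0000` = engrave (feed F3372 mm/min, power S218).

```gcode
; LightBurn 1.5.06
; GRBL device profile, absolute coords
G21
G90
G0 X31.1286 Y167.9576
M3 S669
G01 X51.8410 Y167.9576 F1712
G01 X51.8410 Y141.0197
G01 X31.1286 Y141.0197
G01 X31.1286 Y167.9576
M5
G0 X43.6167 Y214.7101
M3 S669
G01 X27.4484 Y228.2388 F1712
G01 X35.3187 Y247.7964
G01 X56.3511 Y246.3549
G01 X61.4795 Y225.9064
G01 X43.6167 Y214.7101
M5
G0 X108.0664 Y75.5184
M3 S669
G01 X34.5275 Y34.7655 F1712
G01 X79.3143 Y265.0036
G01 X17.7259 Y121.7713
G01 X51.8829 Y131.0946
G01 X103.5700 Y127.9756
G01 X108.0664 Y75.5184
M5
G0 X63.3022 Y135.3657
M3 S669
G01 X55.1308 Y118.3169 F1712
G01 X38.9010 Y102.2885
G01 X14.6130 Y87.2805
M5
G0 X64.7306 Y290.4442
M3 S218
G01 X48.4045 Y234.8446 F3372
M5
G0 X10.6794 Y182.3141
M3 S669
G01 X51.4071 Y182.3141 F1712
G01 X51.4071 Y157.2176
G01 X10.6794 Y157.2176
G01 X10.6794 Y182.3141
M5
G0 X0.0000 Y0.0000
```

<svg xmlns="http://www.w3.org/2000/svg" width="118.7181mm" height="299.2687mm" viewBox="0 0 118.7181 299.2687">
  <polygon points="31.1286,131.3111 51.8410,131.3111 51.8410,158.2490 31.1286,158.2490" fill="none" stroke="#ff8800"/>
  <polygon points="43.6167,84.5586 27.4484,71.0299 35.3187,51.4723 56.3511,52.9138 61.4795,73.3623" fill="none" stroke="#ff8800"/>
  <polygon points="108.0664,223.7503 34.5275,264.5032 79.3143,34.2651 17.7259,177.4974 51.8829,168.1741 103.5700,171.2931" fill="none" stroke="#ff8800"/>
  <polyline points="63.3022,163.9030 55.1308,180.9518 38.9010,196.9802 14.6130,211.9882" fill="none" stroke="#ff8800"/>
  <polyline points="64.7306,8.8245 48.4045,64.4241" fill="none" stroke="#ff0000"/>
  <polygon points="10.6794,116.9546 51.4071,116.9546 51.4071,142.0511 10.6794,142.0511" fill="none" stroke="#ff8800"/>
</svg>

y_svg = 299.2687 − y_m.

[1] S669→`#ff8800` (score); closed run; points: 31.1286,131.3111 51.8410,131.3111 51.8410,158.2490 31.1286,158.2490

[2] S669→`#ff8800` (score); closed run; points: 43.6167,84.5586 27.4484,71.0299 35.3187,51.4723 56.3511,52.9138 61.4795,73.3623

[3] S669→`#ff8800` (score); closed run; points: 108.0664,223.7503 34.5275,264.5032 79.3143,34.2651 17.7259,177.4974 51.8829,168.1741 103.5700,171.2931

[4] S669→`#ff8800` (score); open run; points: 63.3022,163.9030 55.1308,180.9518 38.9010,196.9802 14.6130,211.9882

[5] S218→`#ff0000` (engrave); open run; points: 64.7306,8.8245 48.4045,64.4241

[6] S669→`#ff8800` (score); closed run; points: 10.6794,116.9546 51.4071,116.9546 51.4071,142.0511 10.6794,142.0511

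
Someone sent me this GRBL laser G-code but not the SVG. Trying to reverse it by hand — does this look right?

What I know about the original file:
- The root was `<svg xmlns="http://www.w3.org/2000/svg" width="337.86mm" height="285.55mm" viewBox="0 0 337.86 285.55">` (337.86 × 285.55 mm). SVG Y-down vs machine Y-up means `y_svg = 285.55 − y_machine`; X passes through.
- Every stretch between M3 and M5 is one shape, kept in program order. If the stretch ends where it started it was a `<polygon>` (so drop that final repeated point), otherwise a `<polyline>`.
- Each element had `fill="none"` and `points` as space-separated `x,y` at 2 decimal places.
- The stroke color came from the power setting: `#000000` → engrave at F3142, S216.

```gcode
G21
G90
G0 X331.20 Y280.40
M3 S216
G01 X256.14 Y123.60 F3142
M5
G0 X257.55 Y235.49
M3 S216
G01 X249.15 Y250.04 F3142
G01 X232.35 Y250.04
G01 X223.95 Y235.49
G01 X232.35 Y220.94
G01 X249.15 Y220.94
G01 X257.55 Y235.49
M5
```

<svg xmlns="http://www.w3.org/2000/svg" width="337.86mm" height="285.55mm" viewBox="0 0 337.86 285.55">
  <polyline points="331.20,5.15 256.14,161.95" fill="none" stroke="#000000"/>
  <polygon points="257.55,50.06 249.15,35.51 232.35,35.51 223.95,50.06 232.35,64.61 249.15,64.61" fill="none" stroke="#000000"/>
</svg>

Each laser-on run becomes one SVG element. Flip Y back into SVG space with y_svg = 285.55 − y_machine. Every run uses S216, so all elements get stroke `#000000` (engrave).

Run 1: The run is open, so emit a `<polyline>` with points (Y-flipped): 331.20,5.15 256.14,161.95.

Run 2: The run returns to its start, so emit a `<polygon>` with points (Y-flipped): 257.55,50.06 249.15,35.51 232.35,35.51 223.95,50.06 232.35,64.61 249.15,64.61.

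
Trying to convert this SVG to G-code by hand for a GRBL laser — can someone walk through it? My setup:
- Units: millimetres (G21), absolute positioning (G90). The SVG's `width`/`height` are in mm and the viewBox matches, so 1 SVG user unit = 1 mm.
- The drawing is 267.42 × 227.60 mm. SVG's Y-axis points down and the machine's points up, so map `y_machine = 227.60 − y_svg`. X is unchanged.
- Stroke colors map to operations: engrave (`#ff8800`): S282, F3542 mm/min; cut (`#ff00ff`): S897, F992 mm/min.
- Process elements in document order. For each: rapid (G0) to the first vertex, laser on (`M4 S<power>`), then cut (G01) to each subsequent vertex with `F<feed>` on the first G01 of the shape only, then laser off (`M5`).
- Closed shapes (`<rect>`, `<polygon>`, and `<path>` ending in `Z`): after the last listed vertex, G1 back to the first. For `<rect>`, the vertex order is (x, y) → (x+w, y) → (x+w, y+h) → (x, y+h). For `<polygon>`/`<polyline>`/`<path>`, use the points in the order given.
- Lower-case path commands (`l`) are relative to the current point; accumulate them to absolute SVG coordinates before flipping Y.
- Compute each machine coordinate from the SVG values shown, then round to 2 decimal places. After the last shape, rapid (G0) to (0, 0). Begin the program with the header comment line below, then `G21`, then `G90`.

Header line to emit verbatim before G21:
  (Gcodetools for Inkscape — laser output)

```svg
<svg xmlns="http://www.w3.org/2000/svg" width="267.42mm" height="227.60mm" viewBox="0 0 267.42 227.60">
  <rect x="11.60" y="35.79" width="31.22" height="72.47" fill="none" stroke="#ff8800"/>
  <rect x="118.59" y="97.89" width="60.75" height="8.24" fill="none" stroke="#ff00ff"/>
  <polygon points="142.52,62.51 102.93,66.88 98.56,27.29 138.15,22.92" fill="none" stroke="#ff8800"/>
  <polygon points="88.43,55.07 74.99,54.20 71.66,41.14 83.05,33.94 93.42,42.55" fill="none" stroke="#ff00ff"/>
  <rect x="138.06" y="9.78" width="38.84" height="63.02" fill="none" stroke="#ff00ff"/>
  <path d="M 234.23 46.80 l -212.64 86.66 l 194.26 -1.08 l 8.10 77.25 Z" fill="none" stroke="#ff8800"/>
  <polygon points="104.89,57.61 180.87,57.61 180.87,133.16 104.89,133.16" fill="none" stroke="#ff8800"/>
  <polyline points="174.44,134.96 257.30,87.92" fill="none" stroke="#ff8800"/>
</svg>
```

(Gcodetools for Inkscape — laser output)
G21
G90
G0 X11.60 Y191.81
M4 S282
G01 X42.82 Y191.81 F3542
G01 X42.82 Y119.34
G01 X11.60 Y119.34
G01 X11.60 Y191.81
M5
G0 X118.59 Y129.71
M4 S897
G01 X179.34 Y129.71 F992
G01 X179.34 Y121.47
G01 X118.59 Y121.47
G01 X118.59 Y129.71
M5
G0 X142.52 Y165.09
M4 S282
G01 X102.93 Y160.72 F3542
G01 X98.56 Y200.31
G01 X138.15 Y204.68
G01 X142.52 Y165.09
M5
G0 X88.43 Y172.53
M4 S897
G01 X74.99 Y173.40 F992
G01 X71.66 Y186.46
G01 X83.05 Y193.66
G01 X93.42 Y185.05
G01 X88.43 Y172.53
M5
G0 X138.06 Y217.82
M4 S897
G01 X176.90 Y217.82 F992
G01 X176.90 Y154.80
G01 X138.06 Y154.80
G01 X138.06 Y217.82
M5
G0 X234.23 Y180.80
M4 S282
G01 X21.59 Y94.14 F3542
G01 X215.85 Y95.22
G01 X223.95 Y17.97
G01 X234.23 Y180.80
M5
G0 X104.89 Y169.99
M4 S282
G01 X180.87 Y169.99 F3542
G01 X180.87 Y94.44
G01 X104.89 Y94.44
G01 X104.89 Y169.99
M5
G0 X174.44 Y92.64
M4 S282
G01 X257.30 Y139.68 F3542
M5
G0 X0.00 Y0.00

viewBox `0 0 267.42 227.60` with mm width/height → 1 unit = 1 mm. Flip: y_m = 227.60 − y_svg.

**Shape 1** — `<rect>` rectangle, stroke `#ff8800` → engrave (S282, F3542). Machine vertices: (11.60,191.81) → (42.82,191.81) → (42.82,119.34) → (11.60,119.34) → (11.60,191.81). Closed: final G1 returns to the first vertex.

**Shape 2** — `<rect>` rectangle, stroke `#ff00ff` → cut (S897, F992). Machine vertices: (118.59,129.71) → (179.34,129.71) → (179.34,121.47) → (118.59,121.47) → (118.59,129.71). Closed: final G1 returns to the first vertex.

**Shape 3** — `<polygon>` regular polygon, stroke `#ff8800` → engrave (S282, F3542). Machine vertices: (142.52,165.09) → (102.93,160.72) → (98.56,200.31) → (138.15,204.68) → (142.52,165.09). Closed: final G1 returns to the first vertex.

**Shape 4** — `<polygon>` regular polygon, stroke `#ff00ff` → cut (S897, F992). Machine vertices: (88.43,172.53) → (74.99,173.40) → (71.66,186.46) → (83.05,193.66) → (93.42,185.05) → (88.43,172.53). Closed: final G1 returns to the first vertex.

**Shape 5** — `<rect>` rectangle, stroke `#ff00ff` → cut (S897, F992). Machine vertices: (138.06,217.82) → (176.90,217.82) → (176.90,154.80) → (138.06,154.80) → (138.06,217.82). Closed: final G1 returns to the first vertex.

**Shape 6** — `<path>` closed polygon, stroke `#ff8800` → engrave (S282, F3542). Machine vertices: (234.23,180.80) → (21.59,94.14) → (215.85,95.22) → (223.95,17.97) → (234.23,180.80). Closed: final G1 returns to the first vertex.

**Shape 7** — `<polygon>` rectangle, stroke `#ff8800` → engrave (S282, F3542). Machine vertices: (104.89,169.99) → (180.87,169.99) → (180.87,94.44) → (104.89,94.44) → (104.89,169.99). Closed: final G1 returns to the first vertex.

**Shape 8** — `<polyline>` line segment, stroke `#ff8800` → engrave (S282, F3542). Machine vertices: (174.44,92.64) → (257.30,139.68). Open path.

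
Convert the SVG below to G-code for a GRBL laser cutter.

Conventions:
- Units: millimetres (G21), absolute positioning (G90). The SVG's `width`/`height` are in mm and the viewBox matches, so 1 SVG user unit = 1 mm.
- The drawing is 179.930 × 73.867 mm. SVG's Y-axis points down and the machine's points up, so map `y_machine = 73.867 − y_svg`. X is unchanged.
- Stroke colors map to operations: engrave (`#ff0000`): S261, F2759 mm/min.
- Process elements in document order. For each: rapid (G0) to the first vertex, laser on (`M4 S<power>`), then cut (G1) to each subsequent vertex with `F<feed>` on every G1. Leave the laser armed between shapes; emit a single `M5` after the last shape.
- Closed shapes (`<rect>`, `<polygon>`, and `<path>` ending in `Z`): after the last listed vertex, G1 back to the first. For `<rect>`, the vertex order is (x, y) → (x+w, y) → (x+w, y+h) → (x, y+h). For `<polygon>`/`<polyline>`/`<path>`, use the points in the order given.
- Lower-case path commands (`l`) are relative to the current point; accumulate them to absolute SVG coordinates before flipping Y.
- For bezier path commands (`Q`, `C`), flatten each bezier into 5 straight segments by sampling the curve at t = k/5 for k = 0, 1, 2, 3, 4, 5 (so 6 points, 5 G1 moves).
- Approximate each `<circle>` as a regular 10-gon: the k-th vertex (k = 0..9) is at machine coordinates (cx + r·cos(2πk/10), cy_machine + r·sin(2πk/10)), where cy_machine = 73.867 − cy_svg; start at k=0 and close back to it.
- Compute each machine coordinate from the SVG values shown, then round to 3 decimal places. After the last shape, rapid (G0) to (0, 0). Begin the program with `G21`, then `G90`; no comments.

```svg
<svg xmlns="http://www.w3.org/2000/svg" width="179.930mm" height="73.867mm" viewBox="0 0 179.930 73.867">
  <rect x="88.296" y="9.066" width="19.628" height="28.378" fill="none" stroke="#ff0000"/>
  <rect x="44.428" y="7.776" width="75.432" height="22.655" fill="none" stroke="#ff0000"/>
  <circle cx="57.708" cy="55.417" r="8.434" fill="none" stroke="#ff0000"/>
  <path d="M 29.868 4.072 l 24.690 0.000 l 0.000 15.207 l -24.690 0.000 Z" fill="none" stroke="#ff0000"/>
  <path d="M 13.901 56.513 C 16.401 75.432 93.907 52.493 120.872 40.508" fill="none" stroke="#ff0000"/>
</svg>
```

G21
G90
G0 X88.296 Y64.801
M4 S261
G1 X107.924 Y64.801 F2759
G1 X107.924 Y36.423 F2759
G1 X88.296 Y36.423 F2759
G1 X88.296 Y64.801 F2759
G0 X44.428 Y66.091
M4 S261
G1 X119.860 Y66.091 F2759
G1 X119.860 Y43.436 F2759
G1 X44.428 Y43.436 F2759
G1 X44.428 Y66.091 F2759
G0 X66.142 Y18.450
M4 S261
G1 X64.531 Y23.407 F2759
G1 X60.314 Y26.471 F2759
G1 X55.102 Y26.471 F2759
G1 X50.885 Y23.407 F2759
G1 X49.274 Y18.450 F2759
G1 X50.885 Y13.493 F2759
G1 X55.102 Y10.429 F2759
G1 X60.314 Y10.429 F2759
G1 X64.531 Y13.493 F2759
G1 X66.142 Y18.450 F2759
G0 X29.868 Y69.795
M4 S261
G1 X54.558 Y69.795 F2759
G1 X54.558 Y54.588 F2759
G1 X29.868 Y54.588 F2759
G1 X29.868 Y69.795 F2759
G0 X13.901 Y17.354
M4 S261
G1 X23.397 Y10.603 F2759
G1 X44.869 Y11.363 F2759
G1 X72.289 Y17.099 F2759
G1 X99.632 Y25.276 F2759
G1 X120.872 Y33.359 F2759
M5
G0 X0.000 Y0.000

1 u = 1 mm; y_m = 73.867 − y.

[1] `<rect>` rectangle, #ff0000→engrave S261 F2759: (88.296,64.801) → (107.924,64.801) → (107.924,36.423) → (88.296,36.423) → (88.296,64.801) (closed)

[2] `<rect>` rectangle, #ff0000→engrave S261 F2759: (44.428,66.091) → (119.860,66.091) → (119.860,43.436) → (44.428,43.436) → (44.428,66.091) (closed)

[3] `<circle>` circle, #ff0000→engrave S261 F2759: (66.142,18.450) → (64.531,23.407) → (60.314,26.471) → (55.102,26.471) → (50.885,23.407) → (49.274,18.450) → (50.885,13.493) → (55.102,10.429) → (60.314,10.429) → (64.531,13.493) → (66.142,18.450) (closed)

[4] `<path>` rectangle, #ff0000→engrave S261 F2759: (29.868,69.795) → (54.558,69.795) → (54.558,54.588) → (29.868,54.588) → (29.868,69.795) (closed)

[5] `<path>` cubic bezier, #ff0000→engrave S261 F2759: (13.901,17.354) → (23.397,10.603) → (44.869,11.363) → (72.289,17.099) → (99.632,25.276) → (120.872,33.359)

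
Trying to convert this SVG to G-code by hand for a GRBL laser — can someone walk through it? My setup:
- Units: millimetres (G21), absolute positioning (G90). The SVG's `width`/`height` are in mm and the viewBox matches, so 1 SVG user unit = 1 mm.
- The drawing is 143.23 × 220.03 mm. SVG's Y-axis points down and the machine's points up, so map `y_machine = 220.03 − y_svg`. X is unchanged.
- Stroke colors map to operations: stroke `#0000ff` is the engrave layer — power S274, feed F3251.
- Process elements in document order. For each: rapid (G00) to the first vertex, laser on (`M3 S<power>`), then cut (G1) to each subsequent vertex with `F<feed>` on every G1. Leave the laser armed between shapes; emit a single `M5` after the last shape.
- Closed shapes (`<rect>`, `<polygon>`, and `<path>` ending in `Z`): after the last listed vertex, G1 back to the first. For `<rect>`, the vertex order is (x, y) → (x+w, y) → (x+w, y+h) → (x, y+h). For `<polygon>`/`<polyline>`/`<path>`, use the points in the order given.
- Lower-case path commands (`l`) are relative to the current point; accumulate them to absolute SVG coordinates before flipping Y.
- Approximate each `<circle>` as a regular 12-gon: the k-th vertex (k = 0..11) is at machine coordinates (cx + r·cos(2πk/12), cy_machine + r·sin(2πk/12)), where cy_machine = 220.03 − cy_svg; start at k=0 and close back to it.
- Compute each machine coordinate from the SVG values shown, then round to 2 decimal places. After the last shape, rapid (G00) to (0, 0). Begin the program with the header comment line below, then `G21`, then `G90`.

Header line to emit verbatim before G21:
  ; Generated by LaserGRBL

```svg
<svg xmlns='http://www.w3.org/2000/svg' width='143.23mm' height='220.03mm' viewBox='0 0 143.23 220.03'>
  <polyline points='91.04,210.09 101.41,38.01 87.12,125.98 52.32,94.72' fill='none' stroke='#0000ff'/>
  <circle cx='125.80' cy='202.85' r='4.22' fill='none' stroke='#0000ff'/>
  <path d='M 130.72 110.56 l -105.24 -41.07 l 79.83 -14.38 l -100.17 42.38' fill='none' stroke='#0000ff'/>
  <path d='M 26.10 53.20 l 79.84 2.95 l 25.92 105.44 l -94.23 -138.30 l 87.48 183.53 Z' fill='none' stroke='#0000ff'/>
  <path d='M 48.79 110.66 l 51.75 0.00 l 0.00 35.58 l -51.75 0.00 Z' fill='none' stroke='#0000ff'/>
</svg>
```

viewBox `0 0 143.23 220.03` with mm width/height → 1 unit = 1 mm. Flip: y_m = 220.03 − y_svg.

**Shape 1** — `<polyline>` open polyline, stroke `#0000ff` → engrave (S274, F3251). Machine vertices: (91.04,9.94) → (101.41,182.02) → (87.12,94.05) → (52.32,125.31). Open path.

**Shape 2** — `<circle>` circle, stroke `#0000ff` → engrave (S274, F3251). Machine vertices: (130.02,17.18) → (129.45,19.29) → (127.91,20.83) → (125.80,21.40) → (123.69,20.83) → (122.15,19.29) → (121.58,17.18) → (122.15,15.07) → (123.69,13.53) → (125.80,12.96) → (127.91,13.53) → (129.45,15.07) → (130.02,17.18). Closed: final G1 returns to the first vertex.

**Shape 3** — `<path>` open polyline, stroke `#0000ff` → engrave (S274, F3251). Machine vertices: (130.72,109.47) → (25.48,150.54) → (105.31,164.92) → (5.14,122.54). Open path.

**Shape 4** — `<path>` closed polygon, stroke `#0000ff` → engrave (S274, F3251). Machine vertices: (26.10,166.83) → (105.94,163.88) → (131.86,58.44) → (37.63,196.74) → (125.11,13.21) → (26.10,166.83). Closed: final G1 returns to the first vertex.

**Shape 5** — `<path>` rectangle, stroke `#0000ff` → engrave (S274, F3251). Machine vertices: (48.79,109.37) → (100.54,109.37) → (100.54,73.79) → (48.79,73.79) → (48.79,109.37). Closed: final G1 returns to the first vertex.

; Generated by LaserGRBL
G21
G90
G00 X91.04 Y9.94
M3 S274
G1 X101.41 Y182.02 F3251
G1 X87.12 Y94.05 F3251
G1 X52.32 Y125.31 F3251
G00 X130.02 Y17.18
M3 S274
G1 X129.45 Y19.29 F3251
G1 X127.91 Y20.83 F3251
G1 X125.80 Y21.40 F3251
G1 X123.69 Y20.83 F3251
G1 X122.15 Y19.29 F3251
G1 X121.58 Y17.18 F3251
G1 X122.15 Y15.07 F3251
G1 X123.69 Y13.53 F3251
G1 X125.80 Y12.96 F3251
G1 X127.91 Y13.53 F3251
G1 X129.45 Y15.07 F3251
G1 X130.02 Y17.18 F3251
G00 X130.72 Y109.47
M3 S274
G1 X25.48 Y150.54 F3251
G1 X105.31 Y164.92 F3251
G1 X5.14 Y122.54 F3251
G00 X26.10 Y166.83
M3 S274
G1 X105.94 Y163.88 F3251
G1 X131.86 Y58.44 F3251
G1 X37.63 Y196.74 F3251
G1 X125.11 Y13.21 F3251
G1 X26.10 Y166.83 F3251
G00 X48.79 Y109.37
M3 S274
G1 X100.54 Y109.37 F3251
G1 X100.54 Y73.79 F3251
G1 X48.79 Y73.79 F3251
G1 X48.79 Y109.37 F3251
M5
G00 X0.00 Y0.00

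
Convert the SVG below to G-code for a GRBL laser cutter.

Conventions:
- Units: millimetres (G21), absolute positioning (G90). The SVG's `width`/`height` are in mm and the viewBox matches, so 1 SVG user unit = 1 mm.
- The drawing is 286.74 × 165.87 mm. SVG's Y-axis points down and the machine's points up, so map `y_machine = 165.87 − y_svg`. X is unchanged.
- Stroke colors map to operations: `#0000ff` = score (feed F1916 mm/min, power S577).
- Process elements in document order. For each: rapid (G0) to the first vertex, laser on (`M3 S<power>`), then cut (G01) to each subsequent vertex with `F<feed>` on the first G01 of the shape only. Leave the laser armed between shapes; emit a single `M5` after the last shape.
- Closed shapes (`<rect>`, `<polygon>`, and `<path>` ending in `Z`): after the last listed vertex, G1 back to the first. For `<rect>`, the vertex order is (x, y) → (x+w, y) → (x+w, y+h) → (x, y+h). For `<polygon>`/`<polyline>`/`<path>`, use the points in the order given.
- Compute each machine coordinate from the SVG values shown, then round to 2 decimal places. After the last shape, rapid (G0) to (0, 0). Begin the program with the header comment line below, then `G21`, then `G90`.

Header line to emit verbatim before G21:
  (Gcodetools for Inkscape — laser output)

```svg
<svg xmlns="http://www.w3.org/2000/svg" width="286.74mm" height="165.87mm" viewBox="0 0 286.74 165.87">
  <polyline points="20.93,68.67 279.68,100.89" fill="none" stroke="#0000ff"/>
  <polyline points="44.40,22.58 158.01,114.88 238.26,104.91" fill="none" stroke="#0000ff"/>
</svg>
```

(Gcodetools for Inkscape — laser output)
G21
G90
G0 X20.93 Y97.20
M3 S577
G01 X279.68 Y64.98 F1916
G0 X44.40 Y143.29
M3 S577
G01 X158.01 Y50.99 F1916
G01 X238.26 Y60.96
M5
G0 X0.00 Y0.00

viewBox `0 0 286.74 165.87` with mm width/height → 1 unit = 1 mm. Flip: y_m = 165.87 − y_svg.

**Shape 1** — `<polyline>` line segment, stroke `#0000ff` → score (S577, F1916). Machine vertices: (20.93,97.20) → (279.68,64.98). Open path.

**Shape 2** — `<polyline>` open polyline, stroke `#0000ff` → score (S577, F1916). Machine vertices: (44.40,143.29) → (158.01,50.99) → (238.26,60.96). Open path.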